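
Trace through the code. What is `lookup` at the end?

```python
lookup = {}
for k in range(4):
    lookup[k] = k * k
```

Let's trace through this code step by step.

Initialize: lookup = {}
Entering loop: for k in range(4):

After execution: lookup = {0: 0, 1: 1, 2: 4, 3: 9}
{0: 0, 1: 1, 2: 4, 3: 9}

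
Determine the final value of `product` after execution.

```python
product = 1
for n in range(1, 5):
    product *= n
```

Let's trace through this code step by step.

Initialize: product = 1
Entering loop: for n in range(1, 5):

After execution: product = 24
24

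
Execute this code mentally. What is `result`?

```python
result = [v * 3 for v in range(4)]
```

Let's trace through this code step by step.

Initialize: result = [v * 3 for v in range(4)]

After execution: result = [0, 3, 6, 9]
[0, 3, 6, 9]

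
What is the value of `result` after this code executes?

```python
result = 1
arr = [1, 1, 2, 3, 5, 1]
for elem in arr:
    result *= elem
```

Let's trace through this code step by step.

Initialize: result = 1
Initialize: arr = [1, 1, 2, 3, 5, 1]
Entering loop: for elem in arr:

After execution: result = 30
30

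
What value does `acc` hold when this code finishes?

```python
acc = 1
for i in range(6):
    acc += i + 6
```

Let's trace through this code step by step.

Initialize: acc = 1
Entering loop: for i in range(6):

After execution: acc = 52
52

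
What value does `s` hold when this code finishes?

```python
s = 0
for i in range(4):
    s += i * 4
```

Let's trace through this code step by step.

Initialize: s = 0
Entering loop: for i in range(4):

After execution: s = 24
24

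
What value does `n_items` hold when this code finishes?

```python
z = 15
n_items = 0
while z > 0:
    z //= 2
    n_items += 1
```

Let's trace through this code step by step.

Initialize: z = 15
Initialize: n_items = 0
Entering loop: while z > 0:

After execution: n_items = 4
4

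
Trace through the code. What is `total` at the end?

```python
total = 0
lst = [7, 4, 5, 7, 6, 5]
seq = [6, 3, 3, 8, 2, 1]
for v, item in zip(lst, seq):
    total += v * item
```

Let's trace through this code step by step.

Initialize: total = 0
Initialize: lst = [7, 4, 5, 7, 6, 5]
Initialize: seq = [6, 3, 3, 8, 2, 1]
Entering loop: for v, item in zip(lst, seq):

After execution: total = 142
142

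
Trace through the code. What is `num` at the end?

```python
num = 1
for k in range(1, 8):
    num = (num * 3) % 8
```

Let's trace through this code step by step.

Initialize: num = 1
Entering loop: for k in range(1, 8):

After execution: num = 3
3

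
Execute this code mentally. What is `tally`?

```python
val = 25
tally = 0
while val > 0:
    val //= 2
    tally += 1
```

Let's trace through this code step by step.

Initialize: val = 25
Initialize: tally = 0
Entering loop: while val > 0:

After execution: tally = 5
5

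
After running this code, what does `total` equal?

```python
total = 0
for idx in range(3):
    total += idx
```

Let's trace through this code step by step.

Initialize: total = 0
Entering loop: for idx in range(3):

After execution: total = 3
3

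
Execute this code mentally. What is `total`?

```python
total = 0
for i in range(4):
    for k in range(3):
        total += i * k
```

Let's trace through this code step by step.

Initialize: total = 0
Entering loop: for i in range(4):

After execution: total = 18
18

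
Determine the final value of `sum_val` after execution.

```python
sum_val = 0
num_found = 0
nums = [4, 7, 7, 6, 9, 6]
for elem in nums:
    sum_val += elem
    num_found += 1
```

Let's trace through this code step by step.

Initialize: sum_val = 0
Initialize: num_found = 0
Initialize: nums = [4, 7, 7, 6, 9, 6]
Entering loop: for elem in nums:

After execution: sum_val = 39
39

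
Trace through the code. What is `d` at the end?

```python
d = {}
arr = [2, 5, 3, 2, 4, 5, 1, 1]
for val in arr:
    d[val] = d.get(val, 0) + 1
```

Let's trace through this code step by step.

Initialize: d = {}
Initialize: arr = [2, 5, 3, 2, 4, 5, 1, 1]
Entering loop: for val in arr:

After execution: d = {2: 2, 5: 2, 3: 1, 4: 1, 1: 2}
{2: 2, 5: 2, 3: 1, 4: 1, 1: 2}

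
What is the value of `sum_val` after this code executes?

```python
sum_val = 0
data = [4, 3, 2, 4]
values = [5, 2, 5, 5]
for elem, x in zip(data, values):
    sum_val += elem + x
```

Let's trace through this code step by step.

Initialize: sum_val = 0
Initialize: data = [4, 3, 2, 4]
Initialize: values = [5, 2, 5, 5]
Entering loop: for elem, x in zip(data, values):

After execution: sum_val = 30
30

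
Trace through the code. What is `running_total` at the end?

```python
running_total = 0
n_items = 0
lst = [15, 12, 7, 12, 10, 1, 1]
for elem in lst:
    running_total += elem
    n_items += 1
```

Let's trace through this code step by step.

Initialize: running_total = 0
Initialize: n_items = 0
Initialize: lst = [15, 12, 7, 12, 10, 1, 1]
Entering loop: for elem in lst:

After execution: running_total = 58
58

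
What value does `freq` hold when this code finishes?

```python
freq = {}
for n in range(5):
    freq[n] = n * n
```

Let's trace through this code step by step.

Initialize: freq = {}
Entering loop: for n in range(5):

After execution: freq = {0: 0, 1: 1, 2: 4, 3: 9, 4: 16}
{0: 0, 1: 1, 2: 4, 3: 9, 4: 16}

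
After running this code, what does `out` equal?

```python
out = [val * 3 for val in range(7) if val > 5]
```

Let's trace through this code step by step.

Initialize: out = [val * 3 for val in range(7) if val > 5]

After execution: out = [18]
[18]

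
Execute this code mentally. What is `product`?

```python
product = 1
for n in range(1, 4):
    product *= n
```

Let's trace through this code step by step.

Initialize: product = 1
Entering loop: for n in range(1, 4):

After execution: product = 6
6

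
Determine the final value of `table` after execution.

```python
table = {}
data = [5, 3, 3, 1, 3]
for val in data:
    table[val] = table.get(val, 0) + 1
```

Let's trace through this code step by step.

Initialize: table = {}
Initialize: data = [5, 3, 3, 1, 3]
Entering loop: for val in data:

After execution: table = {5: 1, 3: 3, 1: 1}
{5: 1, 3: 3, 1: 1}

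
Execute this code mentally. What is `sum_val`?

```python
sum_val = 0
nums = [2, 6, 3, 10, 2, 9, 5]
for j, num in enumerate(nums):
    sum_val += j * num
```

Let's trace through this code step by step.

Initialize: sum_val = 0
Initialize: nums = [2, 6, 3, 10, 2, 9, 5]
Entering loop: for j, num in enumerate(nums):

After execution: sum_val = 125
125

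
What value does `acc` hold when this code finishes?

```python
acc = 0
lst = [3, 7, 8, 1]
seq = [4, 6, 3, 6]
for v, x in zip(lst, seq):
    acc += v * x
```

Let's trace through this code step by step.

Initialize: acc = 0
Initialize: lst = [3, 7, 8, 1]
Initialize: seq = [4, 6, 3, 6]
Entering loop: for v, x in zip(lst, seq):

After execution: acc = 84
84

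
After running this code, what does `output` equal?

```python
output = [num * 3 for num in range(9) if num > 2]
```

Let's trace through this code step by step.

Initialize: output = [num * 3 for num in range(9) if num > 2]

After execution: output = [9, 12, 15, 18, 21, 24]
[9, 12, 15, 18, 21, 24]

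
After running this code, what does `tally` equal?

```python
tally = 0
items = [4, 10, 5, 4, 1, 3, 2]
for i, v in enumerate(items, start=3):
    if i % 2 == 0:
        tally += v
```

Let's trace through this code step by step.

Initialize: tally = 0
Initialize: items = [4, 10, 5, 4, 1, 3, 2]
Entering loop: for i, v in enumerate(items, start=3):

After execution: tally = 17
17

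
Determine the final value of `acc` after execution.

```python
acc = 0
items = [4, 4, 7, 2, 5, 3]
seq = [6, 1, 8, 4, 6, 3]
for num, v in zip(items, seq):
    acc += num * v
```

Let's trace through this code step by step.

Initialize: acc = 0
Initialize: items = [4, 4, 7, 2, 5, 3]
Initialize: seq = [6, 1, 8, 4, 6, 3]
Entering loop: for num, v in zip(items, seq):

After execution: acc = 131
131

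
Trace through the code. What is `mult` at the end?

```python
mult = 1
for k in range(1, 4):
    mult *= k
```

Let's trace through this code step by step.

Initialize: mult = 1
Entering loop: for k in range(1, 4):

After execution: mult = 6
6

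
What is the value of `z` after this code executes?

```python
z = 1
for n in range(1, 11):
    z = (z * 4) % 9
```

Let's trace through this code step by step.

Initialize: z = 1
Entering loop: for n in range(1, 11):

After execution: z = 4
4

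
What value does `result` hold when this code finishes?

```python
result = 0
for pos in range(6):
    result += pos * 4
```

Let's trace through this code step by step.

Initialize: result = 0
Entering loop: for pos in range(6):

After execution: result = 60
60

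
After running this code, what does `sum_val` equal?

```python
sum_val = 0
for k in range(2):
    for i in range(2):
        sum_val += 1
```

Let's trace through this code step by step.

Initialize: sum_val = 0
Entering loop: for k in range(2):

After execution: sum_val = 4
4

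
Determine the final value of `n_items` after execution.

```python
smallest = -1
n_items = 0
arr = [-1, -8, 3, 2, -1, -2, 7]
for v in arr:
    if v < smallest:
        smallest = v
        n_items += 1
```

Let's trace through this code step by step.

Initialize: smallest = -1
Initialize: n_items = 0
Initialize: arr = [-1, -8, 3, 2, -1, -2, 7]
Entering loop: for v in arr:

After execution: n_items = 1
1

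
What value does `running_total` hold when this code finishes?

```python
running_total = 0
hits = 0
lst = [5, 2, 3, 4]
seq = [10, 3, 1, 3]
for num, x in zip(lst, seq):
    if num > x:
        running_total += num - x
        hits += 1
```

Let's trace through this code step by step.

Initialize: running_total = 0
Initialize: hits = 0
Initialize: lst = [5, 2, 3, 4]
Initialize: seq = [10, 3, 1, 3]
Entering loop: for num, x in zip(lst, seq):

After execution: running_total = 3
3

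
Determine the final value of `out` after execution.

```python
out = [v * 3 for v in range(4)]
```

Let's trace through this code step by step.

Initialize: out = [v * 3 for v in range(4)]

After execution: out = [0, 3, 6, 9]
[0, 3, 6, 9]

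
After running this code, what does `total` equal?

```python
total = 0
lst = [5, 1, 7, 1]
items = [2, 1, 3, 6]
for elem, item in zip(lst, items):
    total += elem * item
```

Let's trace through this code step by step.

Initialize: total = 0
Initialize: lst = [5, 1, 7, 1]
Initialize: items = [2, 1, 3, 6]
Entering loop: for elem, item in zip(lst, items):

After execution: total = 38
38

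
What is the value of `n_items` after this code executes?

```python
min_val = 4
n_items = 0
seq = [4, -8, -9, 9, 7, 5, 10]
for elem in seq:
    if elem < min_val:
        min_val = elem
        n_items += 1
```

Let's trace through this code step by step.

Initialize: min_val = 4
Initialize: n_items = 0
Initialize: seq = [4, -8, -9, 9, 7, 5, 10]
Entering loop: for elem in seq:

After execution: n_items = 2
2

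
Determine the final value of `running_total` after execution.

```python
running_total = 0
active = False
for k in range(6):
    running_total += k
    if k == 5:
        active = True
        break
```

Let's trace through this code step by step.

Initialize: running_total = 0
Initialize: active = False
Entering loop: for k in range(6):

After execution: running_total = 15
15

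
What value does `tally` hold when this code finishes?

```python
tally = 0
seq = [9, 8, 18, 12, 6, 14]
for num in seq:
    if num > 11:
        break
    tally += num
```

Let's trace through this code step by step.

Initialize: tally = 0
Initialize: seq = [9, 8, 18, 12, 6, 14]
Entering loop: for num in seq:

After execution: tally = 17
17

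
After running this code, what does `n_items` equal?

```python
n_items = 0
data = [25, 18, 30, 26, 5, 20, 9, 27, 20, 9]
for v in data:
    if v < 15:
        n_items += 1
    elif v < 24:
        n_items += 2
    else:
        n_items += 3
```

Let's trace through this code step by step.

Initialize: n_items = 0
Initialize: data = [25, 18, 30, 26, 5, 20, 9, 27, 20, 9]
Entering loop: for v in data:

After execution: n_items = 21
21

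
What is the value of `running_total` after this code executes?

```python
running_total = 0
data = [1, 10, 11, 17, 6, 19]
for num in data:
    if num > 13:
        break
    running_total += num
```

Let's trace through this code step by step.

Initialize: running_total = 0
Initialize: data = [1, 10, 11, 17, 6, 19]
Entering loop: for num in data:

After execution: running_total = 22
22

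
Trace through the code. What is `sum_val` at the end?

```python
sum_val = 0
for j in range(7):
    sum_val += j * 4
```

Let's trace through this code step by step.

Initialize: sum_val = 0
Entering loop: for j in range(7):

After execution: sum_val = 84
84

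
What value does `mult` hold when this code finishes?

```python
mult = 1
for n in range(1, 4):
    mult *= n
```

Let's trace through this code step by step.

Initialize: mult = 1
Entering loop: for n in range(1, 4):

After execution: mult = 6
6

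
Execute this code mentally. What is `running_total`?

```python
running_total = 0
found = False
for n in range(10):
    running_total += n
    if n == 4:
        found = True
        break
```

Let's trace through this code step by step.

Initialize: running_total = 0
Initialize: found = False
Entering loop: for n in range(10):

After execution: running_total = 10
10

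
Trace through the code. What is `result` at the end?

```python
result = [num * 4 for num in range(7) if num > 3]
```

Let's trace through this code step by step.

Initialize: result = [num * 4 for num in range(7) if num > 3]

After execution: result = [16, 20, 24]
[16, 20, 24]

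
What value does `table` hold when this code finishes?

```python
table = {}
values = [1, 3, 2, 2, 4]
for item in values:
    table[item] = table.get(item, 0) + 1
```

Let's trace through this code step by step.

Initialize: table = {}
Initialize: values = [1, 3, 2, 2, 4]
Entering loop: for item in values:

After execution: table = {1: 1, 3: 1, 2: 2, 4: 1}
{1: 1, 3: 1, 2: 2, 4: 1}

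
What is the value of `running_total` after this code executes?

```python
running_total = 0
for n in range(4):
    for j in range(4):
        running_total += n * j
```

Let's trace through this code step by step.

Initialize: running_total = 0
Entering loop: for n in range(4):

After execution: running_total = 36
36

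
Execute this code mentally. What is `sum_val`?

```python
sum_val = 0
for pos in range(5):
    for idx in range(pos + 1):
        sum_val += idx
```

Let's trace through this code step by step.

Initialize: sum_val = 0
Entering loop: for pos in range(5):

After execution: sum_val = 20
20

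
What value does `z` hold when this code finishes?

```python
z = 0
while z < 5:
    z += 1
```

Let's trace through this code step by step.

Initialize: z = 0
Entering loop: while z < 5:

After execution: z = 5
5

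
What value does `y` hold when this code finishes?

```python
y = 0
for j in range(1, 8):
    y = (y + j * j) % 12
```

Let's trace through this code step by step.

Initialize: y = 0
Entering loop: for j in range(1, 8):

After execution: y = 8
8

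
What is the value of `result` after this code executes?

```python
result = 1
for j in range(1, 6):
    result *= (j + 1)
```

Let's trace through this code step by step.

Initialize: result = 1
Entering loop: for j in range(1, 6):

After execution: result = 720
720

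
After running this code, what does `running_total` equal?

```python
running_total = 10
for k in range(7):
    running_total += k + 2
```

Let's trace through this code step by step.

Initialize: running_total = 10
Entering loop: for k in range(7):

After execution: running_total = 45
45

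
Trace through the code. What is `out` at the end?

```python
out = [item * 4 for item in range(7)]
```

Let's trace through this code step by step.

Initialize: out = [item * 4 for item in range(7)]

After execution: out = [0, 4, 8, 12, 16, 20, 24]
[0, 4, 8, 12, 16, 20, 24]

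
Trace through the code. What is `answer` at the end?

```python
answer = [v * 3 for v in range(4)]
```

Let's trace through this code step by step.

Initialize: answer = [v * 3 for v in range(4)]

After execution: answer = [0, 3, 6, 9]
[0, 3, 6, 9]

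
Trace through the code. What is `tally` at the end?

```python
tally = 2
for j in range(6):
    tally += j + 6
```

Let's trace through this code step by step.

Initialize: tally = 2
Entering loop: for j in range(6):

After execution: tally = 53
53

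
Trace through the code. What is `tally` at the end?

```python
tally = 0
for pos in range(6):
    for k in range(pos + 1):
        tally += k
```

Let's trace through this code step by step.

Initialize: tally = 0
Entering loop: for pos in range(6):

After execution: tally = 35
35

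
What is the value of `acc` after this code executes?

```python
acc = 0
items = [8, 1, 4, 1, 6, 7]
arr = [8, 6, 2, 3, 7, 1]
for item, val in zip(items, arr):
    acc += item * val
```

Let's trace through this code step by step.

Initialize: acc = 0
Initialize: items = [8, 1, 4, 1, 6, 7]
Initialize: arr = [8, 6, 2, 3, 7, 1]
Entering loop: for item, val in zip(items, arr):

After execution: acc = 130
130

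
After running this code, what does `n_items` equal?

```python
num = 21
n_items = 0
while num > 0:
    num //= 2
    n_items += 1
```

Let's trace through this code step by step.

Initialize: num = 21
Initialize: n_items = 0
Entering loop: while num > 0:

After execution: n_items = 5
5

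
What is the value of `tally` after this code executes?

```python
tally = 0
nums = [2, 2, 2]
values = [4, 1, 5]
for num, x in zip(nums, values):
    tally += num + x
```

Let's trace through this code step by step.

Initialize: tally = 0
Initialize: nums = [2, 2, 2]
Initialize: values = [4, 1, 5]
Entering loop: for num, x in zip(nums, values):

After execution: tally = 16
16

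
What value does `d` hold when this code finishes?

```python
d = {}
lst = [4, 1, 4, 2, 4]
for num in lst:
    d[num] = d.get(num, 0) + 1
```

Let's trace through this code step by step.

Initialize: d = {}
Initialize: lst = [4, 1, 4, 2, 4]
Entering loop: for num in lst:

After execution: d = {4: 3, 1: 1, 2: 1}
{4: 3, 1: 1, 2: 1}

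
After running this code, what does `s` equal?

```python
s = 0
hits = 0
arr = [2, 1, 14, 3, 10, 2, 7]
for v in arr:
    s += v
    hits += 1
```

Let's trace through this code step by step.

Initialize: s = 0
Initialize: hits = 0
Initialize: arr = [2, 1, 14, 3, 10, 2, 7]
Entering loop: for v in arr:

After execution: s = 39
39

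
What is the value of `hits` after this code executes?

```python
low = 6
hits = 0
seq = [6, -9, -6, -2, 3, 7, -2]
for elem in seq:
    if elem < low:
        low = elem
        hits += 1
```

Let's trace through this code step by step.

Initialize: low = 6
Initialize: hits = 0
Initialize: seq = [6, -9, -6, -2, 3, 7, -2]
Entering loop: for elem in seq:

After execution: hits = 1
1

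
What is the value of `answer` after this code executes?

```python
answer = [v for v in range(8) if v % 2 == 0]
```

Let's trace through this code step by step.

Initialize: answer = [v for v in range(8) if v % 2 == 0]

After execution: answer = [0, 2, 4, 6]
[0, 2, 4, 6]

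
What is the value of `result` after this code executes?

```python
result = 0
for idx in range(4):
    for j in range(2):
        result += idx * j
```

Let's trace through this code step by step.

Initialize: result = 0
Entering loop: for idx in range(4):

After execution: result = 6
6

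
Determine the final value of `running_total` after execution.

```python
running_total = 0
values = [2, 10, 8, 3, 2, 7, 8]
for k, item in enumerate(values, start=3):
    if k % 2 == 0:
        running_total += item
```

Let's trace through this code step by step.

Initialize: running_total = 0
Initialize: values = [2, 10, 8, 3, 2, 7, 8]
Entering loop: for k, item in enumerate(values, start=3):

After execution: running_total = 20
20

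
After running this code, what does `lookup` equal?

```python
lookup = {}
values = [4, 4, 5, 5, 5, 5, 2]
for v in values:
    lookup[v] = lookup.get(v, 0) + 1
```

Let's trace through this code step by step.

Initialize: lookup = {}
Initialize: values = [4, 4, 5, 5, 5, 5, 2]
Entering loop: for v in values:

After execution: lookup = {4: 2, 5: 4, 2: 1}
{4: 2, 5: 4, 2: 1}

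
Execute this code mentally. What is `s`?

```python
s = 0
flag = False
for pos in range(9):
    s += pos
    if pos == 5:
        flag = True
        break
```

Let's trace through this code step by step.

Initialize: s = 0
Initialize: flag = False
Entering loop: for pos in range(9):

After execution: s = 15
15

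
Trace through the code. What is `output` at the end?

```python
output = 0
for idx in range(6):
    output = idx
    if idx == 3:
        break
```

Let's trace through this code step by step.

Initialize: output = 0
Entering loop: for idx in range(6):

After execution: output = 3
3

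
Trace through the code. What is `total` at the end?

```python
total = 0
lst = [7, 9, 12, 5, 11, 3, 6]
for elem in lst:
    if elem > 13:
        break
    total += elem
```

Let's trace through this code step by step.

Initialize: total = 0
Initialize: lst = [7, 9, 12, 5, 11, 3, 6]
Entering loop: for elem in lst:

After execution: total = 53
53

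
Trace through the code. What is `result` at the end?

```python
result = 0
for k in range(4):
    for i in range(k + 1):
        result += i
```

Let's trace through this code step by step.

Initialize: result = 0
Entering loop: for k in range(4):

After execution: result = 10
10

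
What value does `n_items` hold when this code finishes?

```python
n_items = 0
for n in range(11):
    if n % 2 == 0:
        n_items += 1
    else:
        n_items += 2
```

Let's trace through this code step by step.

Initialize: n_items = 0
Entering loop: for n in range(11):

After execution: n_items = 16
16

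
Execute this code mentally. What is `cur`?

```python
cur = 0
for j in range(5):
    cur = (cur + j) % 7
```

Let's trace through this code step by step.

Initialize: cur = 0
Entering loop: for j in range(5):

After execution: cur = 3
3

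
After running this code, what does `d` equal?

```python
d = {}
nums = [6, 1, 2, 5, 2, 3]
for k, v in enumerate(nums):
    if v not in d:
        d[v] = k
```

Let's trace through this code step by step.

Initialize: d = {}
Initialize: nums = [6, 1, 2, 5, 2, 3]
Entering loop: for k, v in enumerate(nums):

After execution: d = {6: 0, 1: 1, 2: 2, 5: 3, 3: 5}
{6: 0, 1: 1, 2: 2, 5: 3, 3: 5}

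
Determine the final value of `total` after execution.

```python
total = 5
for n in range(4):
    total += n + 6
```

Let's trace through this code step by step.

Initialize: total = 5
Entering loop: for n in range(4):

After execution: total = 35
35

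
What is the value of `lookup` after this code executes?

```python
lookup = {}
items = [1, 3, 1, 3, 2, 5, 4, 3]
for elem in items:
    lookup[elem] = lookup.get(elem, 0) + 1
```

Let's trace through this code step by step.

Initialize: lookup = {}
Initialize: items = [1, 3, 1, 3, 2, 5, 4, 3]
Entering loop: for elem in items:

After execution: lookup = {1: 2, 3: 3, 2: 1, 5: 1, 4: 1}
{1: 2, 3: 3, 2: 1, 5: 1, 4: 1}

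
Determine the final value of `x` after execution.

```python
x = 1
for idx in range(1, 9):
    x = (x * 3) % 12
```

Let's trace through this code step by step.

Initialize: x = 1
Entering loop: for idx in range(1, 9):

After execution: x = 9
9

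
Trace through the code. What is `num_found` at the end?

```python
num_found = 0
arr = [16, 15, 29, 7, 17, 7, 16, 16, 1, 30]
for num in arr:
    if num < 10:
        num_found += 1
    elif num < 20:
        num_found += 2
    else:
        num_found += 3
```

Let's trace through this code step by step.

Initialize: num_found = 0
Initialize: arr = [16, 15, 29, 7, 17, 7, 16, 16, 1, 30]
Entering loop: for num in arr:

After execution: num_found = 19
19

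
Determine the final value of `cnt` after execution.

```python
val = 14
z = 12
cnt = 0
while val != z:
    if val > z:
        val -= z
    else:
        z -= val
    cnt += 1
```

Let's trace through this code step by step.

Initialize: val = 14
Initialize: z = 12
Initialize: cnt = 0
Entering loop: while val != z:

After execution: cnt = 6
6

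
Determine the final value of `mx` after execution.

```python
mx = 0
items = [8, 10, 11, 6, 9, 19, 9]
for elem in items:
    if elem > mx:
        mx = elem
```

Let's trace through this code step by step.

Initialize: mx = 0
Initialize: items = [8, 10, 11, 6, 9, 19, 9]
Entering loop: for elem in items:

After execution: mx = 19
19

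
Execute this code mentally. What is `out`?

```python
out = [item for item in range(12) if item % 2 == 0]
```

Let's trace through this code step by step.

Initialize: out = [item for item in range(12) if item % 2 == 0]

After execution: out = [0, 2, 4, 6, 8, 10]
[0, 2, 4, 6, 8, 10]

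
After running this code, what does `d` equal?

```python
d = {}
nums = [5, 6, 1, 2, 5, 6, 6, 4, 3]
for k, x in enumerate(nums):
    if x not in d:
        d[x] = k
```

Let's trace through this code step by step.

Initialize: d = {}
Initialize: nums = [5, 6, 1, 2, 5, 6, 6, 4, 3]
Entering loop: for k, x in enumerate(nums):

After execution: d = {5: 0, 6: 1, 1: 2, 2: 3, 4: 7, 3: 8}
{5: 0, 6: 1, 1: 2, 2: 3, 4: 7, 3: 8}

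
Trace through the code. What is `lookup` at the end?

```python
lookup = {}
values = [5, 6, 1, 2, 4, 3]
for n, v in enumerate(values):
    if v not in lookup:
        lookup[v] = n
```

Let's trace through this code step by step.

Initialize: lookup = {}
Initialize: values = [5, 6, 1, 2, 4, 3]
Entering loop: for n, v in enumerate(values):

After execution: lookup = {5: 0, 6: 1, 1: 2, 2: 3, 4: 4, 3: 5}
{5: 0, 6: 1, 1: 2, 2: 3, 4: 4, 3: 5}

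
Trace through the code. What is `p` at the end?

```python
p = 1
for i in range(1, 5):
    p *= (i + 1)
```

Let's trace through this code step by step.

Initialize: p = 1
Entering loop: for i in range(1, 5):

After execution: p = 120
120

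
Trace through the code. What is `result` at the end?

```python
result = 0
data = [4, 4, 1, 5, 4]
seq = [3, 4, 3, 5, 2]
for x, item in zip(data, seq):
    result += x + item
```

Let's trace through this code step by step.

Initialize: result = 0
Initialize: data = [4, 4, 1, 5, 4]
Initialize: seq = [3, 4, 3, 5, 2]
Entering loop: for x, item in zip(data, seq):

After execution: result = 35
35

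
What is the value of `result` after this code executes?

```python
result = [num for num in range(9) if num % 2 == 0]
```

Let's trace through this code step by step.

Initialize: result = [num for num in range(9) if num % 2 == 0]

After execution: result = [0, 2, 4, 6, 8]
[0, 2, 4, 6, 8]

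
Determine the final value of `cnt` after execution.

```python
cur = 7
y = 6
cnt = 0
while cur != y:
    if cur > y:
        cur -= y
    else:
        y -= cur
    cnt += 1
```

Let's trace through this code step by step.

Initialize: cur = 7
Initialize: y = 6
Initialize: cnt = 0
Entering loop: while cur != y:

After execution: cnt = 6
6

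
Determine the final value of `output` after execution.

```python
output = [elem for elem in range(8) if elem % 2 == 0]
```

Let's trace through this code step by step.

Initialize: output = [elem for elem in range(8) if elem % 2 == 0]

After execution: output = [0, 2, 4, 6]
[0, 2, 4, 6]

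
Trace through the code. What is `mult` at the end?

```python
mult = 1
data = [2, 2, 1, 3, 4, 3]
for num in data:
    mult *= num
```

Let's trace through this code step by step.

Initialize: mult = 1
Initialize: data = [2, 2, 1, 3, 4, 3]
Entering loop: for num in data:

After execution: mult = 144
144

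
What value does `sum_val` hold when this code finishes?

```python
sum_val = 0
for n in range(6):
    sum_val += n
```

Let's trace through this code step by step.

Initialize: sum_val = 0
Entering loop: for n in range(6):

After execution: sum_val = 15
15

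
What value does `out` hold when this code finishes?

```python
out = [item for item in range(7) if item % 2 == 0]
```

Let's trace through this code step by step.

Initialize: out = [item for item in range(7) if item % 2 == 0]

After execution: out = [0, 2, 4, 6]
[0, 2, 4, 6]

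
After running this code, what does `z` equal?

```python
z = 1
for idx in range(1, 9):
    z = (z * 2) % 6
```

Let's trace through this code step by step.

Initialize: z = 1
Entering loop: for idx in range(1, 9):

After execution: z = 4
4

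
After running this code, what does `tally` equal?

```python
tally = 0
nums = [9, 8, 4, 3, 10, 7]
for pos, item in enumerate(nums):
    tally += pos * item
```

Let's trace through this code step by step.

Initialize: tally = 0
Initialize: nums = [9, 8, 4, 3, 10, 7]
Entering loop: for pos, item in enumerate(nums):

After execution: tally = 100
100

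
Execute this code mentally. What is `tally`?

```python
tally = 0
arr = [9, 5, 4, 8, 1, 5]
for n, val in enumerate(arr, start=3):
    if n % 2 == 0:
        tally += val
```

Let's trace through this code step by step.

Initialize: tally = 0
Initialize: arr = [9, 5, 4, 8, 1, 5]
Entering loop: for n, val in enumerate(arr, start=3):

After execution: tally = 18
18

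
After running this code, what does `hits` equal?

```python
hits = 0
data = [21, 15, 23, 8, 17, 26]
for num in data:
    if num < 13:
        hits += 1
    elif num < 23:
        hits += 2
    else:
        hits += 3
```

Let's trace through this code step by step.

Initialize: hits = 0
Initialize: data = [21, 15, 23, 8, 17, 26]
Entering loop: for num in data:

After execution: hits = 13
13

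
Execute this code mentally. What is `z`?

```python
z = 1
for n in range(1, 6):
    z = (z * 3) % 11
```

Let's trace through this code step by step.

Initialize: z = 1
Entering loop: for n in range(1, 6):

After execution: z = 1
1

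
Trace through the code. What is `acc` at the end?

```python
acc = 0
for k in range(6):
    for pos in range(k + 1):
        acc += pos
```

Let's trace through this code step by step.

Initialize: acc = 0
Entering loop: for k in range(6):

After execution: acc = 35
35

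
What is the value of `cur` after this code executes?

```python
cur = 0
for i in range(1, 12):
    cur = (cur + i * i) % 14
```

Let's trace through this code step by step.

Initialize: cur = 0
Entering loop: for i in range(1, 12):

After execution: cur = 2
2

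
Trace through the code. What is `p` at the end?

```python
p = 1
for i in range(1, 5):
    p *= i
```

Let's trace through this code step by step.

Initialize: p = 1
Entering loop: for i in range(1, 5):

After execution: p = 24
24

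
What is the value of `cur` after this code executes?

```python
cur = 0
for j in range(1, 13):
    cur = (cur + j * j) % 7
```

Let's trace through this code step by step.

Initialize: cur = 0
Entering loop: for j in range(1, 13):

After execution: cur = 6
6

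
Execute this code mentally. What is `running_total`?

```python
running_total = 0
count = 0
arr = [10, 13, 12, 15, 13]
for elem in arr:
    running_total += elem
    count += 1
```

Let's trace through this code step by step.

Initialize: running_total = 0
Initialize: count = 0
Initialize: arr = [10, 13, 12, 15, 13]
Entering loop: for elem in arr:

After execution: running_total = 63
63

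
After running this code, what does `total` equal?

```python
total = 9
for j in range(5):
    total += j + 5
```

Let's trace through this code step by step.

Initialize: total = 9
Entering loop: for j in range(5):

After execution: total = 44
44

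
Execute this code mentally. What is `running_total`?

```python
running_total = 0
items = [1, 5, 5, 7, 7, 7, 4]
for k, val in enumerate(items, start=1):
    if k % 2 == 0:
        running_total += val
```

Let's trace through this code step by step.

Initialize: running_total = 0
Initialize: items = [1, 5, 5, 7, 7, 7, 4]
Entering loop: for k, val in enumerate(items, start=1):

After execution: running_total = 19
19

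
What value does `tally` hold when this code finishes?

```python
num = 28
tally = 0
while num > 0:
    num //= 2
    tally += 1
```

Let's trace through this code step by step.

Initialize: num = 28
Initialize: tally = 0
Entering loop: while num > 0:

After execution: tally = 5
5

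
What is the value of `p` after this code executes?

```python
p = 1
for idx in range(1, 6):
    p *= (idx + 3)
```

Let's trace through this code step by step.

Initialize: p = 1
Entering loop: for idx in range(1, 6):

After execution: p = 6720
6720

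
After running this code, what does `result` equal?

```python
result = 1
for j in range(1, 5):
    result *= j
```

Let's trace through this code step by step.

Initialize: result = 1
Entering loop: for j in range(1, 5):

After execution: result = 24
24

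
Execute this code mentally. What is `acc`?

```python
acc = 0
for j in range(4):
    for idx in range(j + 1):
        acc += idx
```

Let's trace through this code step by step.

Initialize: acc = 0
Entering loop: for j in range(4):

After execution: acc = 10
10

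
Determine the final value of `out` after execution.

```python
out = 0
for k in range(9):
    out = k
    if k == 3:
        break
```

Let's trace through this code step by step.

Initialize: out = 0
Entering loop: for k in range(9):

After execution: out = 3
3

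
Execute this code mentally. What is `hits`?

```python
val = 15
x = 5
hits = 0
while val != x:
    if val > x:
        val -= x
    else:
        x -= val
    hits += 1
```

Let's trace through this code step by step.

Initialize: val = 15
Initialize: x = 5
Initialize: hits = 0
Entering loop: while val != x:

After execution: hits = 2
2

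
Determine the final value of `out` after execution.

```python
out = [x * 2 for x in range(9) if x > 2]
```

Let's trace through this code step by step.

Initialize: out = [x * 2 for x in range(9) if x > 2]

After execution: out = [6, 8, 10, 12, 14, 16]
[6, 8, 10, 12, 14, 16]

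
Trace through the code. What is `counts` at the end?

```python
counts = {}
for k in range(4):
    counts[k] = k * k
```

Let's trace through this code step by step.

Initialize: counts = {}
Entering loop: for k in range(4):

After execution: counts = {0: 0, 1: 1, 2: 4, 3: 9}
{0: 0, 1: 1, 2: 4, 3: 9}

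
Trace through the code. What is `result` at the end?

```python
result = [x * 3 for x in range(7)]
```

Let's trace through this code step by step.

Initialize: result = [x * 3 for x in range(7)]

After execution: result = [0, 3, 6, 9, 12, 15, 18]
[0, 3, 6, 9, 12, 15, 18]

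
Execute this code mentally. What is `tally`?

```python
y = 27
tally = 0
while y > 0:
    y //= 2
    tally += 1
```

Let's trace through this code step by step.

Initialize: y = 27
Initialize: tally = 0
Entering loop: while y > 0:

After execution: tally = 5
5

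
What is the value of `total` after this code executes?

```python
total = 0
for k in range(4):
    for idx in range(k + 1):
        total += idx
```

Let's trace through this code step by step.

Initialize: total = 0
Entering loop: for k in range(4):

After execution: total = 10
10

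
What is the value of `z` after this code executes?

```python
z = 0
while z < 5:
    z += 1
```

Let's trace through this code step by step.

Initialize: z = 0
Entering loop: while z < 5:

After execution: z = 5
5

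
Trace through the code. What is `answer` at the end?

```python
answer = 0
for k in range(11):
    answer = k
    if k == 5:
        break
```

Let's trace through this code step by step.

Initialize: answer = 0
Entering loop: for k in range(11):

After execution: answer = 5
5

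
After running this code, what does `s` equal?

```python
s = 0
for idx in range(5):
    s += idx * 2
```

Let's trace through this code step by step.

Initialize: s = 0
Entering loop: for idx in range(5):

After execution: s = 20
20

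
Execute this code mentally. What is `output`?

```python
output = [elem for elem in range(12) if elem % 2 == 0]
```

Let's trace through this code step by step.

Initialize: output = [elem for elem in range(12) if elem % 2 == 0]

After execution: output = [0, 2, 4, 6, 8, 10]
[0, 2, 4, 6, 8, 10]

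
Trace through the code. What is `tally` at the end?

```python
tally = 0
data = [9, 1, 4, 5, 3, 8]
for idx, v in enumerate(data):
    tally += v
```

Let's trace through this code step by step.

Initialize: tally = 0
Initialize: data = [9, 1, 4, 5, 3, 8]
Entering loop: for idx, v in enumerate(data):

After execution: tally = 30
30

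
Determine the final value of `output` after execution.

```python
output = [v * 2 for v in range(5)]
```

Let's trace through this code step by step.

Initialize: output = [v * 2 for v in range(5)]

After execution: output = [0, 2, 4, 6, 8]
[0, 2, 4, 6, 8]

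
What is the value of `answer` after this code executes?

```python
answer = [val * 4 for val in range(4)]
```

Let's trace through this code step by step.

Initialize: answer = [val * 4 for val in range(4)]

After execution: answer = [0, 4, 8, 12]
[0, 4, 8, 12]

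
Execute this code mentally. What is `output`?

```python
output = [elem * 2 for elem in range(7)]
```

Let's trace through this code step by step.

Initialize: output = [elem * 2 for elem in range(7)]

After execution: output = [0, 2, 4, 6, 8, 10, 12]
[0, 2, 4, 6, 8, 10, 12]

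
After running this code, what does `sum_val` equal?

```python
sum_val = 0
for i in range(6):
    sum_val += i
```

Let's trace through this code step by step.

Initialize: sum_val = 0
Entering loop: for i in range(6):

After execution: sum_val = 15
15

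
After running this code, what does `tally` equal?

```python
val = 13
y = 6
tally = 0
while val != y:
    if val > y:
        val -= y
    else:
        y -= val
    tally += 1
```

Let's trace through this code step by step.

Initialize: val = 13
Initialize: y = 6
Initialize: tally = 0
Entering loop: while val != y:

After execution: tally = 7
7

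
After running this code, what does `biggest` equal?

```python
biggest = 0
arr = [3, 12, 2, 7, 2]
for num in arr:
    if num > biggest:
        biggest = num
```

Let's trace through this code step by step.

Initialize: biggest = 0
Initialize: arr = [3, 12, 2, 7, 2]
Entering loop: for num in arr:

After execution: biggest = 12
12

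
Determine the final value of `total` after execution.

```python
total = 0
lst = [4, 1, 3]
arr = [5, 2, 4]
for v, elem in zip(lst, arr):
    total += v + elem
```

Let's trace through this code step by step.

Initialize: total = 0
Initialize: lst = [4, 1, 3]
Initialize: arr = [5, 2, 4]
Entering loop: for v, elem in zip(lst, arr):

After execution: total = 19
19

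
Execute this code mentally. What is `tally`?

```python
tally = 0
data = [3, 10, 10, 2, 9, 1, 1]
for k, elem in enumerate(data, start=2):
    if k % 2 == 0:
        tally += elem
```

Let's trace through this code step by step.

Initialize: tally = 0
Initialize: data = [3, 10, 10, 2, 9, 1, 1]
Entering loop: for k, elem in enumerate(data, start=2):

After execution: tally = 23
23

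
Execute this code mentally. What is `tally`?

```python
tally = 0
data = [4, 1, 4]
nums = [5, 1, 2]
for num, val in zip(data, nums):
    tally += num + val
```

Let's trace through this code step by step.

Initialize: tally = 0
Initialize: data = [4, 1, 4]
Initialize: nums = [5, 1, 2]
Entering loop: for num, val in zip(data, nums):

After execution: tally = 17
17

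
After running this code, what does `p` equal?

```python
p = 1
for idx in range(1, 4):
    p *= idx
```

Let's trace through this code step by step.

Initialize: p = 1
Entering loop: for idx in range(1, 4):

After execution: p = 6
6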